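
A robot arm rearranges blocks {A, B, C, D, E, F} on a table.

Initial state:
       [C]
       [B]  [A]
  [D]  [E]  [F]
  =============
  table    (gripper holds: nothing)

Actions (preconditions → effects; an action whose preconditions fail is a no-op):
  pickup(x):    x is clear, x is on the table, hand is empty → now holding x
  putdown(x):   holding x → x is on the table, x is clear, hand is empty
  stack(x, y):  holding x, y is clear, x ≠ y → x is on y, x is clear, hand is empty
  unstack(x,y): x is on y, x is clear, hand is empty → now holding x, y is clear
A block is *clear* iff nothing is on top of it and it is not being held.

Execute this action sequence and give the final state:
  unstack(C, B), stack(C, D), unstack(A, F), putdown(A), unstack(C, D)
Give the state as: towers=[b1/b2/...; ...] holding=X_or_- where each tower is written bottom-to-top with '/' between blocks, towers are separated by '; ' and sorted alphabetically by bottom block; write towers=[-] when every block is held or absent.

towers=[A; D; E/B; F] holding=C

step 1 (unstack(C, B)): towers=[D; E/B; F/A] holding=C
step 2 (stack(C, D)): towers=[D/C; E/B; F/A] holding=-
step 3 (unstack(A, F)): towers=[D/C; E/B; F] holding=A
step 4 (putdown(A)): towers=[A; D/C; E/B; F] holding=-
step 5 (unstack(C, D)): towers=[A; D; E/B; F] holding=C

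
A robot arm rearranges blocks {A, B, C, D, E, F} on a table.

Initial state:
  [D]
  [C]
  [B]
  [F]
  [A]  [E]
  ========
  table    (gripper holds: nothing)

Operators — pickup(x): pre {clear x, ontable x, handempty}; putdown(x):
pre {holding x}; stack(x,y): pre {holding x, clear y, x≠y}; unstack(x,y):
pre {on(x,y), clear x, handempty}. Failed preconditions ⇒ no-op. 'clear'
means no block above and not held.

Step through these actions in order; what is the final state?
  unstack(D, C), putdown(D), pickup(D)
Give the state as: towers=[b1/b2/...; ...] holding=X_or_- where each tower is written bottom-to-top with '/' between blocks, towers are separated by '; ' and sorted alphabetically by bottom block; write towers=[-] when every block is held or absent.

step 1 (unstack(D, C)): towers=[A/F/B/C; E] holding=D
step 2 (putdown(D)): towers=[A/F/B/C; D; E] holding=-
step 3 (pickup(D)): towers=[A/F/B/C; E] holding=D

towers=[A/F/B/C; E] holding=D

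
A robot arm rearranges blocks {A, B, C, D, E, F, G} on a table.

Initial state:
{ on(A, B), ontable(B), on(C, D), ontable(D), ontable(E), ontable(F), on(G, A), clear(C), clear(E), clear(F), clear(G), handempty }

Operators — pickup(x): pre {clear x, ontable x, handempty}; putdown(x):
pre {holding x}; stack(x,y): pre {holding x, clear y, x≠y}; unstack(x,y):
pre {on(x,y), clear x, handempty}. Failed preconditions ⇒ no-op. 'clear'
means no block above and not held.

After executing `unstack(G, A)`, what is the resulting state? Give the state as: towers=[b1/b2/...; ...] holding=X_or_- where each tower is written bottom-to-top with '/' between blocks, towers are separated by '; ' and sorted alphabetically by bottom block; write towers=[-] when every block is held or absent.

towers=[B/A; D/C; E; F] holding=G

before: towers=[B/A/G; D/C; E; F] holding=-
pre[unstack(G, A)]: on(G,A) ok, clear(G) ok, handempty ok
all met → apply unstack(G, A)
after:  towers=[B/A; D/C; E; F] holding=G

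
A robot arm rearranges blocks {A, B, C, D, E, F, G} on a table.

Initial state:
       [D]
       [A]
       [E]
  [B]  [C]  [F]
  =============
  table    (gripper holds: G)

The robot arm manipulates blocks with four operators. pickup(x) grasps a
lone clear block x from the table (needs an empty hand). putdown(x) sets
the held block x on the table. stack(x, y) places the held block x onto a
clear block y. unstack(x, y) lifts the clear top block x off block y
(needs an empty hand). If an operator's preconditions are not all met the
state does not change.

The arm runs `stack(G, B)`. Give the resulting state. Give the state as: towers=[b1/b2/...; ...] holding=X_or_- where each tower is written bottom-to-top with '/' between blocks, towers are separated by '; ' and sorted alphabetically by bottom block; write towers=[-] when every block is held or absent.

towers=[B/G; C/E/A/D; F] holding=-

before: towers=[B; C/E/A/D; F] holding=G
pre[stack(G, B)]: holding(G) yes, clear(B) yes, G≠B yes
all met → apply stack(G, B)
after:  towers=[B/G; C/E/A/D; F] holding=-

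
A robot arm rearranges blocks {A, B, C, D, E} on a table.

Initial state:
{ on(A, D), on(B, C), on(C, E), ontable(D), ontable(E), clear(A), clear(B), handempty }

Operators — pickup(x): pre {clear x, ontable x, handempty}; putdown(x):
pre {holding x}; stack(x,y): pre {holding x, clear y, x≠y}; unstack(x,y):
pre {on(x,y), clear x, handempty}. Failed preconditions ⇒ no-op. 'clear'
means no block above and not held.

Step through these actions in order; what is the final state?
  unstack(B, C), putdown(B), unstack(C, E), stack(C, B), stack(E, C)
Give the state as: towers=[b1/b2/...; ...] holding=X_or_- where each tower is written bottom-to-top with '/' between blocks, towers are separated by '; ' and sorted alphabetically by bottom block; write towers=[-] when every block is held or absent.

step 1 (unstack(B, C)): towers=[D/A; E/C] holding=B
step 2 (putdown(B)): towers=[B; D/A; E/C] holding=-
step 3 (unstack(C, E)): towers=[B; D/A; E] holding=C
step 4 (stack(C, B)): towers=[B/C; D/A; E] holding=-
step 5 (stack(E, C)) [no-op]: towers=[B/C; D/A; E] holding=-

towers=[B/C; D/A; E] holding=-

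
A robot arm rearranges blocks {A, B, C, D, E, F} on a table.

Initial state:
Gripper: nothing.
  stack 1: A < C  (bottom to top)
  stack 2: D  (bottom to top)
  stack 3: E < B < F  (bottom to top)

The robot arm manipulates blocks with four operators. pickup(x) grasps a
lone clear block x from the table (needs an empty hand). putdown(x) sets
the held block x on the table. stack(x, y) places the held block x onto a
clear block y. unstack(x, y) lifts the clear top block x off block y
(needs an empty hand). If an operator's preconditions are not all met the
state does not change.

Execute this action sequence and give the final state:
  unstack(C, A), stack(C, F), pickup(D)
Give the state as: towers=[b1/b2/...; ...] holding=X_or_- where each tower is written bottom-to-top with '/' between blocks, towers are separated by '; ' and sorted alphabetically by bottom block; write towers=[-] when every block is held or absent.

step 1 (unstack(C, A)): towers=[A; D; E/B/F] holding=C
step 2 (stack(C, F)): towers=[A; D; E/B/F/C] holding=-
step 3 (pickup(D)): towers=[A; E/B/F/C] holding=D

towers=[A; E/B/F/C] holding=D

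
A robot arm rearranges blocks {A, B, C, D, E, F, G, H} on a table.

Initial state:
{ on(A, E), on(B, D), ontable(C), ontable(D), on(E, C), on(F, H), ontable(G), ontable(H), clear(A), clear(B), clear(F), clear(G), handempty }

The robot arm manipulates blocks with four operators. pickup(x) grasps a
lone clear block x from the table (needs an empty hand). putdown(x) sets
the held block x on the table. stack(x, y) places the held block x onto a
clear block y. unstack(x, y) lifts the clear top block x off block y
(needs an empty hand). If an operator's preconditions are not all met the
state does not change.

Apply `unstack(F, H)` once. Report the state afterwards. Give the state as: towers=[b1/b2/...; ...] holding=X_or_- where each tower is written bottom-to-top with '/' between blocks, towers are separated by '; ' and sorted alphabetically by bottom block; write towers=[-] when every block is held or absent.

before: towers=[C/E/A; D/B; G; H/F] holding=-
pre[unstack(F, H)]: on(F,H) yes, clear(F) yes, handempty yes
all met → apply unstack(F, H)
after:  towers=[C/E/A; D/B; G; H] holding=F

towers=[C/E/A; D/B; G; H] holding=F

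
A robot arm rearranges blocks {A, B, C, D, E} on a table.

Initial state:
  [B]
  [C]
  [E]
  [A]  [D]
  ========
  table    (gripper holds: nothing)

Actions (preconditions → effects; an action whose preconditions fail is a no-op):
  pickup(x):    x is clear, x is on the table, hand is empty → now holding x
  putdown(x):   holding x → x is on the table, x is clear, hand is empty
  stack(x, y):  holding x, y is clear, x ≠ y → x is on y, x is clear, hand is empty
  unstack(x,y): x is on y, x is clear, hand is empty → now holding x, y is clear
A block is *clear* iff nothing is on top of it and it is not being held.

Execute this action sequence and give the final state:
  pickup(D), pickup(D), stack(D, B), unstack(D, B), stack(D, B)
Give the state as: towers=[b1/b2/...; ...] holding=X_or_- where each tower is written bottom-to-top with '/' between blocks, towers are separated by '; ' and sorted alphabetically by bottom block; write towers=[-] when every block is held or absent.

step 1 (pickup(D)): towers=[A/E/C/B] holding=D
step 2 (pickup(D)) [no-op]: towers=[A/E/C/B] holding=D
step 3 (stack(D, B)): towers=[A/E/C/B/D] holding=-
step 4 (unstack(D, B)): towers=[A/E/C/B] holding=D
step 5 (stack(D, B)): towers=[A/E/C/B/D] holding=-

towers=[A/E/C/B/D] holding=-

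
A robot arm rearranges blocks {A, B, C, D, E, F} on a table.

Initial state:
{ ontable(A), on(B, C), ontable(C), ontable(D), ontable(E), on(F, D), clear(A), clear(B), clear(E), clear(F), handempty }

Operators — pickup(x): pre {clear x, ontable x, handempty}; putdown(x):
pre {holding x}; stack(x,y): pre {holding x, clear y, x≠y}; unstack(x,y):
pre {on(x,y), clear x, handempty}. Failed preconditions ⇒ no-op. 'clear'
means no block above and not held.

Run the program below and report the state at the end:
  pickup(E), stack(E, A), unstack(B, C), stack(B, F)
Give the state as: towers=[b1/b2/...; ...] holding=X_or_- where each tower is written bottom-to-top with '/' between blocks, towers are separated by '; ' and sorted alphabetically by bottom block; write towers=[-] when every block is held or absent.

step 1 (pickup(E)): towers=[A; C/B; D/F] holding=E
step 2 (stack(E, A)): towers=[A/E; C/B; D/F] holding=-
step 3 (unstack(B, C)): towers=[A/E; C; D/F] holding=B
step 4 (stack(B, F)): towers=[A/E; C; D/F/B] holding=-

towers=[A/E; C; D/F/B] holding=-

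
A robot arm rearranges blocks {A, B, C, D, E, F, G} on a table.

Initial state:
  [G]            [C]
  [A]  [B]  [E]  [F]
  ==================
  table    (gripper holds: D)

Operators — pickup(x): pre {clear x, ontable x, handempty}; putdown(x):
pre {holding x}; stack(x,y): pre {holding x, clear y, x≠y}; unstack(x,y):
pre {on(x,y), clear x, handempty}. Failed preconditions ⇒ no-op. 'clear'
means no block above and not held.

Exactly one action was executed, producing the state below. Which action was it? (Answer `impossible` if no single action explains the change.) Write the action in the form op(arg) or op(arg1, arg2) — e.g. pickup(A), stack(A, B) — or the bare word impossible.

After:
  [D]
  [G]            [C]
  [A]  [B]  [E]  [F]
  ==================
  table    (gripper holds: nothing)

target: towers=[A/G/D; B; E; F/C] holding=-
        putdown(D) → towers=[A/G; B; D; E; F/C] holding=-
       stack(D, B) → towers=[A/G; B/D; E; F/C] holding=-
       stack(D, G) → towers=[A/G/D; B; E; F/C] holding=-  ← match
       stack(D, E) → towers=[A/G; B; E/D; F/C] holding=-
       stack(D, C) → towers=[A/G; B; E; F/C/D] holding=-

stack(D, G)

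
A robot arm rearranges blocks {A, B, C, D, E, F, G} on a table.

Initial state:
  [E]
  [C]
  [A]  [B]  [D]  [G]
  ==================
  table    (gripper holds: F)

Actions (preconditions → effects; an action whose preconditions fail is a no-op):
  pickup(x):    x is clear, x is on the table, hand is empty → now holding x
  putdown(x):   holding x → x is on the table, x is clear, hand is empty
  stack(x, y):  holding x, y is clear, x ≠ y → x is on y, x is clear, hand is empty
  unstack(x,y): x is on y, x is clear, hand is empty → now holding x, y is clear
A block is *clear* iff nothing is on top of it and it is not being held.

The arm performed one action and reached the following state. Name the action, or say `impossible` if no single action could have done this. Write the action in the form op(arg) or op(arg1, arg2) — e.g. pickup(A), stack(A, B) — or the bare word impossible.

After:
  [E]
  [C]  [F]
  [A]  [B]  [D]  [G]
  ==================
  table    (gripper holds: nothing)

stack(F, B)

target: towers=[A/C/E; B/F; D; G] holding=-
        putdown(F) → towers=[A/C/E; B; D; F; G] holding=-
       stack(F, B) → towers=[A/C/E; B/F; D; G] holding=-  ← match
       stack(F, G) → towers=[A/C/E; B; D; G/F] holding=-
       stack(F, D) → towers=[A/C/E; B; D/F; G] holding=-
       stack(F, E) → towers=[A/C/E/F; B; D; G] holding=-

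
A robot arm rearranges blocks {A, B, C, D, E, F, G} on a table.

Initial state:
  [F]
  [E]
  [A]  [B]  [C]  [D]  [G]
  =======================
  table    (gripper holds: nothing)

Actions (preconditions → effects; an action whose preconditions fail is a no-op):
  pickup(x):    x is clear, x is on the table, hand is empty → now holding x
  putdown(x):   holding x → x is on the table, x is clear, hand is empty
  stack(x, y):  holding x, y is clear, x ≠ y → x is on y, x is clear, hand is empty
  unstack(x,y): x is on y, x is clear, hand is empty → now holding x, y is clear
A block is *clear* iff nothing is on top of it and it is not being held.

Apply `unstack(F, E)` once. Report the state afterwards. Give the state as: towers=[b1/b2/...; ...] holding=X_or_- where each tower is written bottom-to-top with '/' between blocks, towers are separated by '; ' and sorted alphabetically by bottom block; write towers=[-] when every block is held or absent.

towers=[A/E; B; C; D; G] holding=F

before: towers=[A/E/F; B; C; D; G] holding=-
pre[unstack(F, E)]: on(F,E) ok, clear(F) ok, handempty ok
all met → apply unstack(F, E)
after:  towers=[A/E; B; C; D; G] holding=F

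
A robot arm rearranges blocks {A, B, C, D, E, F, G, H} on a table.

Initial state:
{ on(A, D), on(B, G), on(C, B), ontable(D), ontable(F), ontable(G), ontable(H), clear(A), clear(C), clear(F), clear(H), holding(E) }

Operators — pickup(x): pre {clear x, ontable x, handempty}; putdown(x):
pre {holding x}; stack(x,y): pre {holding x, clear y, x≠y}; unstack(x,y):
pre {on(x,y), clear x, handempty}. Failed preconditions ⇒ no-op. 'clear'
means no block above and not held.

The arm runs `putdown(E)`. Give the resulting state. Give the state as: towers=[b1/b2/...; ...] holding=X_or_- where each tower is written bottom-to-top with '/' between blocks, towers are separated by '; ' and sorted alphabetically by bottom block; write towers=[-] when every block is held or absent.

before: towers=[D/A; F; G/B/C; H] holding=E
pre[putdown(E)]: holding(E) yes
all met → apply putdown(E)
after:  towers=[D/A; E; F; G/B/C; H] holding=-

towers=[D/A; E; F; G/B/C; H] holding=-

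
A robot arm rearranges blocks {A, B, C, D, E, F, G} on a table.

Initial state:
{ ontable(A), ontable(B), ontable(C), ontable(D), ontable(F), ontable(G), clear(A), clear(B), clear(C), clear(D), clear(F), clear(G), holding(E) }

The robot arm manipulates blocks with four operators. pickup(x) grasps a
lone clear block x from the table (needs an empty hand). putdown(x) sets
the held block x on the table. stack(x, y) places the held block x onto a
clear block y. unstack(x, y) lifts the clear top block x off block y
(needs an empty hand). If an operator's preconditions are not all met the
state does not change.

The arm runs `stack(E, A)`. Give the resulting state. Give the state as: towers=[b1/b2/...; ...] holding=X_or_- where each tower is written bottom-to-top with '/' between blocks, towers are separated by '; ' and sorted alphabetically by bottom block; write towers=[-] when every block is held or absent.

towers=[A/E; B; C; D; F; G] holding=-

before: towers=[A; B; C; D; F; G] holding=E
pre[stack(E, A)]: holding(E) ✓, clear(A) ✓, E≠A ✓
all met → apply stack(E, A)
after:  towers=[A/E; B; C; D; F; G] holding=-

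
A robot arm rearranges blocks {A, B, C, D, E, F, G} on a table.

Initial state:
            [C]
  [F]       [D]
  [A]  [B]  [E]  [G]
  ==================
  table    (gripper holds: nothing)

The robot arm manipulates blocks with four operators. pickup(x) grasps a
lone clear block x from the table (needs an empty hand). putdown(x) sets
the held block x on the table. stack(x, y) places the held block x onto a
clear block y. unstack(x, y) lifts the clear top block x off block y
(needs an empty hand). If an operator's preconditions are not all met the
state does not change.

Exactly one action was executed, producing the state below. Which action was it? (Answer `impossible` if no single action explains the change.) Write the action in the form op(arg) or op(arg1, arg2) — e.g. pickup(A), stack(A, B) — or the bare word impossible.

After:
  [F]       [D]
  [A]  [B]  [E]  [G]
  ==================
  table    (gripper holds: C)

unstack(C, D)

target: towers=[A/F; B; E/D; G] holding=C
         pickup(B) → towers=[A/F; E/D/C; G] holding=B
     unstack(F, A) → towers=[A; B; E/D/C; G] holding=F
         pickup(G) → towers=[A/F; B; E/D/C] holding=G
     unstack(C, D) → towers=[A/F; B; E/D; G] holding=C  ← match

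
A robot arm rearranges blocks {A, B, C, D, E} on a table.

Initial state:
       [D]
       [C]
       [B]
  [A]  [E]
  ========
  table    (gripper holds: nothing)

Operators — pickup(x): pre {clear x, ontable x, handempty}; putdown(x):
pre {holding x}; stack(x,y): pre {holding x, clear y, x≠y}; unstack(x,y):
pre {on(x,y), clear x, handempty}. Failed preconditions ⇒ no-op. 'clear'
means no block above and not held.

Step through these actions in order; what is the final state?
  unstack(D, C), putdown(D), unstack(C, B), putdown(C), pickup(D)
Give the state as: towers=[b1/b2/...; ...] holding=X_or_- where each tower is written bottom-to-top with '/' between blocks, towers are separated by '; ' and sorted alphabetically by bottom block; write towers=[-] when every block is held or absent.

step 1 (unstack(D, C)): towers=[A; E/B/C] holding=D
step 2 (putdown(D)): towers=[A; D; E/B/C] holding=-
step 3 (unstack(C, B)): towers=[A; D; E/B] holding=C
step 4 (putdown(C)): towers=[A; C; D; E/B] holding=-
step 5 (pickup(D)): towers=[A; C; E/B] holding=D

towers=[A; C; E/B] holding=D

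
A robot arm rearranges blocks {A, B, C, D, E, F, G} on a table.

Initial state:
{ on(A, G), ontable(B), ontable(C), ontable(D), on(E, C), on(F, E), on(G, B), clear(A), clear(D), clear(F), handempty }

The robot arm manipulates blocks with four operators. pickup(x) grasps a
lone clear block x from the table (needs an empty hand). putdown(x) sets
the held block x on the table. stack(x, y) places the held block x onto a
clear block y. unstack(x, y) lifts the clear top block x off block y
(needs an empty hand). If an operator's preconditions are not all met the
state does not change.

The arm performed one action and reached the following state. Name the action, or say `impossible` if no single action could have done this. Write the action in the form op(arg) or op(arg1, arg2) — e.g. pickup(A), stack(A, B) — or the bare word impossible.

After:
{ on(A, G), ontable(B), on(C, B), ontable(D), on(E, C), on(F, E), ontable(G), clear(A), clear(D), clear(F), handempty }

impossible

target: towers=[B/C/E/F; D; G/A] holding=-
     unstack(F, E) → towers=[B/G/A; C/E; D] holding=F
         pickup(D) → towers=[B/G/A; C/E/F] holding=D
     unstack(A, G) → towers=[B/G; C/E/F; D] holding=A
none of the 3 applicable actions match → impossible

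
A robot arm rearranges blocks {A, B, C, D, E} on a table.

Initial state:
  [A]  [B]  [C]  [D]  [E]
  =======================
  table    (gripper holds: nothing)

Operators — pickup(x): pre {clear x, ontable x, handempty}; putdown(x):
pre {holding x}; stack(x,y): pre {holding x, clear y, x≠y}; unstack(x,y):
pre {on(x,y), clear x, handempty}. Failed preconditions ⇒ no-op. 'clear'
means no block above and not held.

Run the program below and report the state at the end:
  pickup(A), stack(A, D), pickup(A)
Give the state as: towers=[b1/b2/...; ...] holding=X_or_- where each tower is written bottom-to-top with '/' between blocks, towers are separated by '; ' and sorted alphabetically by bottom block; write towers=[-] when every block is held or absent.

towers=[B; C; D/A; E] holding=-

step 1 (pickup(A)): towers=[B; C; D; E] holding=A
step 2 (stack(A, D)): towers=[B; C; D/A; E] holding=-
step 3 (pickup(A)) [no-op]: towers=[B; C; D/A; E] holding=-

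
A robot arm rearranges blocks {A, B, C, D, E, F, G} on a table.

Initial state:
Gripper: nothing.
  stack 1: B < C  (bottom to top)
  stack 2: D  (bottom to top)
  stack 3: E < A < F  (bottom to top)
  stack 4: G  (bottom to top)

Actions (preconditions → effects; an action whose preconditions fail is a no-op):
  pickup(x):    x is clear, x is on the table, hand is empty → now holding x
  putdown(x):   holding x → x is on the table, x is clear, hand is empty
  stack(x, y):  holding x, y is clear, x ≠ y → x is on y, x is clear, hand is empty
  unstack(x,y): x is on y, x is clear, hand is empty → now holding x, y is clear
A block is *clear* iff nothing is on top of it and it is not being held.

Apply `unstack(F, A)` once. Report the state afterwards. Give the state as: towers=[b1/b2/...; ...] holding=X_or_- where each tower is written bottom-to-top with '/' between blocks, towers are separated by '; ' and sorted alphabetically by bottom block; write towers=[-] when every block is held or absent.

towers=[B/C; D; E/A; G] holding=F

before: towers=[B/C; D; E/A/F; G] holding=-
pre[unstack(F, A)]: on(F,A) yes, clear(F) yes, handempty yes
all met → apply unstack(F, A)
after:  towers=[B/C; D; E/A; G] holding=F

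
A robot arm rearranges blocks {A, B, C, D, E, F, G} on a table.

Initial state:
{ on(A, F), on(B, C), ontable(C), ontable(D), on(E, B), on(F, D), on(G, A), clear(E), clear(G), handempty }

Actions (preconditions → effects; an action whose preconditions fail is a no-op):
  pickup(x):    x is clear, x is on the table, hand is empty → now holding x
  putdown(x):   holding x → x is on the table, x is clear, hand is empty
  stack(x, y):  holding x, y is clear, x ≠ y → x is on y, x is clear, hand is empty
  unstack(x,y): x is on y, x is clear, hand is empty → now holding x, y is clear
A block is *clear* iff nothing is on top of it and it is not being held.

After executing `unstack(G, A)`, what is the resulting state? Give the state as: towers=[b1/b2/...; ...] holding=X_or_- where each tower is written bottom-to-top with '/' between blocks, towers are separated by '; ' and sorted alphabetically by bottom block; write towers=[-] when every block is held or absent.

towers=[C/B/E; D/F/A] holding=G

before: towers=[C/B/E; D/F/A/G] holding=-
pre[unstack(G, A)]: on(G,A) ✓, clear(G) ✓, handempty ✓
all met → apply unstack(G, A)
after:  towers=[C/B/E; D/F/A] holding=G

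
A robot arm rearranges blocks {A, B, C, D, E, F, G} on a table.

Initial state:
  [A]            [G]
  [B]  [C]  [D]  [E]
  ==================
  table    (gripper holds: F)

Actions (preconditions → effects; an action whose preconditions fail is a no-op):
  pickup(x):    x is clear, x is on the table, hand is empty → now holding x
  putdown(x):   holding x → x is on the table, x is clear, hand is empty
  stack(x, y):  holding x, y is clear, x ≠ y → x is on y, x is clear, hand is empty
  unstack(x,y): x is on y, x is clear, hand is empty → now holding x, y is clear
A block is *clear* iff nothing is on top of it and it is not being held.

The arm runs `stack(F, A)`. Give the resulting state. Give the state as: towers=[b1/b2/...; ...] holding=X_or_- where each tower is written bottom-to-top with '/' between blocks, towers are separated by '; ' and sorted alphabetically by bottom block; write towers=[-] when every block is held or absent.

towers=[B/A/F; C; D; E/G] holding=-

before: towers=[B/A; C; D; E/G] holding=F
pre[stack(F, A)]: holding(F) ✓, clear(A) ✓, F≠A ✓
all met → apply stack(F, A)
after:  towers=[B/A/F; C; D; E/G] holding=-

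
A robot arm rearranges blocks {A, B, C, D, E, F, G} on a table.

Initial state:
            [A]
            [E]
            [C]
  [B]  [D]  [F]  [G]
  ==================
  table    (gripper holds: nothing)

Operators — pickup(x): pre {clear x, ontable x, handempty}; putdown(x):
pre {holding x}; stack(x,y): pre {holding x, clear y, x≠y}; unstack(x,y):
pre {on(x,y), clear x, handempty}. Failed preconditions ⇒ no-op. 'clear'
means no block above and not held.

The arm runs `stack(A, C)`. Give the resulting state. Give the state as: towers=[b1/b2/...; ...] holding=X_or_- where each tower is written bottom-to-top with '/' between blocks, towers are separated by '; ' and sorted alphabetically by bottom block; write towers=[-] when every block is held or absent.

before: towers=[B; D; F/C/E/A; G] holding=-
pre[stack(A, C)]: holding(A) no, clear(C) no, A≠C yes
holding(A), clear(C) unmet → stack(A, C) is a no-op
after:  towers=[B; D; F/C/E/A; G] holding=-

towers=[B; D; F/C/E/A; G] holding=-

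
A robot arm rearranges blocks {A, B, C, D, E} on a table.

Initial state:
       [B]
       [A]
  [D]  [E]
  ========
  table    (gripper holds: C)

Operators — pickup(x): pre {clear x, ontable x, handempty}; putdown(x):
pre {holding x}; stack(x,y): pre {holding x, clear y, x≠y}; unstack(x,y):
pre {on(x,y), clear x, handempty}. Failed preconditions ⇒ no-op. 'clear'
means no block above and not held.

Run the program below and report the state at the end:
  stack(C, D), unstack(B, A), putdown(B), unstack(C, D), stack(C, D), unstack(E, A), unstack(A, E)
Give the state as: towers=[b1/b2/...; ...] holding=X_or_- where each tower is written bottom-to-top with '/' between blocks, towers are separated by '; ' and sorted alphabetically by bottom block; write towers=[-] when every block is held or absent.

step 1 (stack(C, D)): towers=[D/C; E/A/B] holding=-
step 2 (unstack(B, A)): towers=[D/C; E/A] holding=B
step 3 (putdown(B)): towers=[B; D/C; E/A] holding=-
step 4 (unstack(C, D)): towers=[B; D; E/A] holding=C
step 5 (stack(C, D)): towers=[B; D/C; E/A] holding=-
step 6 (unstack(E, A)) [no-op]: towers=[B; D/C; E/A] holding=-
step 7 (unstack(A, E)): towers=[B; D/C; E] holding=A

towers=[B; D/C; E] holding=A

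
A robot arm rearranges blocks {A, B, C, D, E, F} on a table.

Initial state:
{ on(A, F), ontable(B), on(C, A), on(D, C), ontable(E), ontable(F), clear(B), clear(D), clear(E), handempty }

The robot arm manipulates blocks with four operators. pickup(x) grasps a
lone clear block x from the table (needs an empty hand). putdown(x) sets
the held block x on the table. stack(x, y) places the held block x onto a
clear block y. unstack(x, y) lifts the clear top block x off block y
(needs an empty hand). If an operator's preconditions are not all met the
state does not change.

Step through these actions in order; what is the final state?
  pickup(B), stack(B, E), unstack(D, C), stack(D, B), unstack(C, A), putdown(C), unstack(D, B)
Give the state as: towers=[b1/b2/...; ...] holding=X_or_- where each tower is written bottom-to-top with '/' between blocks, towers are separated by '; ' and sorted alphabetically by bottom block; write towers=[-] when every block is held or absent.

step 1 (pickup(B)): towers=[E; F/A/C/D] holding=B
step 2 (stack(B, E)): towers=[E/B; F/A/C/D] holding=-
step 3 (unstack(D, C)): towers=[E/B; F/A/C] holding=D
step 4 (stack(D, B)): towers=[E/B/D; F/A/C] holding=-
step 5 (unstack(C, A)): towers=[E/B/D; F/A] holding=C
step 6 (putdown(C)): towers=[C; E/B/D; F/A] holding=-
step 7 (unstack(D, B)): towers=[C; E/B; F/A] holding=D

towers=[C; E/B; F/A] holding=D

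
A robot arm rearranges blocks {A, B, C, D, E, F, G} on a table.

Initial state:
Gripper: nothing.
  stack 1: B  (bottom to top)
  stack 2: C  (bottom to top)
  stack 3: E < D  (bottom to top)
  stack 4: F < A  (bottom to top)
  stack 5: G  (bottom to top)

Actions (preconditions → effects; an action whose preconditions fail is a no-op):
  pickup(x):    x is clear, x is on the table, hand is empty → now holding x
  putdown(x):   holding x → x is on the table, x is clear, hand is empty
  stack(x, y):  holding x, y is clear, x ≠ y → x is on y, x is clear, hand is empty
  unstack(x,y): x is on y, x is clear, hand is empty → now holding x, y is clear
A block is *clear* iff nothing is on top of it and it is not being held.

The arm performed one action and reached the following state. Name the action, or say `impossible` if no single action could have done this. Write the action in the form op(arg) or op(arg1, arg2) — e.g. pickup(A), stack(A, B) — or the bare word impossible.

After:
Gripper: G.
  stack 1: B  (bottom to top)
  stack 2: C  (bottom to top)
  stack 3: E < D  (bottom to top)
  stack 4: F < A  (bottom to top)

target: towers=[B; C; E/D; F/A] holding=G
         pickup(B) → towers=[C; E/D; F/A; G] holding=B
         pickup(G) → towers=[B; C; E/D; F/A] holding=G  ← match
     unstack(D, E) → towers=[B; C; E; F/A; G] holding=D
     unstack(A, F) → towers=[B; C; E/D; F; G] holding=A
         pickup(C) → towers=[B; E/D; F/A; G] holding=C

pickup(G)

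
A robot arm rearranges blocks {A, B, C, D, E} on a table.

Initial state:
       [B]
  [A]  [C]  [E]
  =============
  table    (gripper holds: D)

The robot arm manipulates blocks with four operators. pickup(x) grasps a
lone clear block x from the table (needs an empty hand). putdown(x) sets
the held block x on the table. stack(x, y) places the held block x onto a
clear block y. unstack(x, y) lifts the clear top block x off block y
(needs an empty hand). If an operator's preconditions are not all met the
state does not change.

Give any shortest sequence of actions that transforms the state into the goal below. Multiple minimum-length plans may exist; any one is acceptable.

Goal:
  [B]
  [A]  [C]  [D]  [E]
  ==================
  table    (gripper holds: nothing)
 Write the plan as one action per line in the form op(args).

putdown(D)
unstack(B, C)
stack(B, A)

step 1 (putdown(D)): towers=[A; C/B; D; E] holding=-
step 2 (unstack(B, C)): towers=[A; C; D; E] holding=B
step 3 (stack(B, A)): towers=[A/B; C; D; E] holding=-
goal check: towers=[A/B; C; D; E] holding=- — reached (length 3, optimal by BFS)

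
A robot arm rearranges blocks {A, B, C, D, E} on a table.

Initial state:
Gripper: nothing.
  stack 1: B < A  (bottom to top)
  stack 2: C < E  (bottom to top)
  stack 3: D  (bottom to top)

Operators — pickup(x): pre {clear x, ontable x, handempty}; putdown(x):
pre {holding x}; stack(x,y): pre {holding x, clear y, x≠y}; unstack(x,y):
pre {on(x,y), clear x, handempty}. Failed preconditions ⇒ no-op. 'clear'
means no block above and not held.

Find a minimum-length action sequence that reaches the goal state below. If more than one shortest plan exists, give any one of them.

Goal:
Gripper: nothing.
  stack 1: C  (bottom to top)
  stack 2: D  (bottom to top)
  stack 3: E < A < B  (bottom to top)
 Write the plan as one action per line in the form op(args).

step 1 (unstack(E, C)): towers=[B/A; C; D] holding=E
step 2 (putdown(E)): towers=[B/A; C; D; E] holding=-
step 3 (unstack(A, B)): towers=[B; C; D; E] holding=A
step 4 (stack(A, E)): towers=[B; C; D; E/A] holding=-
step 5 (pickup(B)): towers=[C; D; E/A] holding=B
step 6 (stack(B, A)): towers=[C; D; E/A/B] holding=-
goal check: towers=[C; D; E/A/B] holding=- — reached (length 6, optimal by BFS)

unstack(E, C)
putdown(E)
unstack(A, B)
stack(A, E)
pickup(B)
stack(B, A)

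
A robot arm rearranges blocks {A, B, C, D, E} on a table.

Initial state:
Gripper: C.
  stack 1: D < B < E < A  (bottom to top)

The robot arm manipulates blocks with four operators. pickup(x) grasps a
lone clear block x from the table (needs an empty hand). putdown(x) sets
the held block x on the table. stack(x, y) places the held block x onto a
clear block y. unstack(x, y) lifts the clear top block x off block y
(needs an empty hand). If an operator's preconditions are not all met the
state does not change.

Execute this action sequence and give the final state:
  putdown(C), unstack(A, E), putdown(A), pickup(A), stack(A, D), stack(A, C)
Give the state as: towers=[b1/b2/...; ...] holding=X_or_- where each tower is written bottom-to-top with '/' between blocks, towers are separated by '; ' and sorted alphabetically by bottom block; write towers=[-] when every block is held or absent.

towers=[C/A; D/B/E] holding=-

step 1 (putdown(C)): towers=[C; D/B/E/A] holding=-
step 2 (unstack(A, E)): towers=[C; D/B/E] holding=A
step 3 (putdown(A)): towers=[A; C; D/B/E] holding=-
step 4 (pickup(A)): towers=[C; D/B/E] holding=A
step 5 (stack(A, D)) [no-op]: towers=[C; D/B/E] holding=A
step 6 (stack(A, C)): towers=[C/A; D/B/E] holding=-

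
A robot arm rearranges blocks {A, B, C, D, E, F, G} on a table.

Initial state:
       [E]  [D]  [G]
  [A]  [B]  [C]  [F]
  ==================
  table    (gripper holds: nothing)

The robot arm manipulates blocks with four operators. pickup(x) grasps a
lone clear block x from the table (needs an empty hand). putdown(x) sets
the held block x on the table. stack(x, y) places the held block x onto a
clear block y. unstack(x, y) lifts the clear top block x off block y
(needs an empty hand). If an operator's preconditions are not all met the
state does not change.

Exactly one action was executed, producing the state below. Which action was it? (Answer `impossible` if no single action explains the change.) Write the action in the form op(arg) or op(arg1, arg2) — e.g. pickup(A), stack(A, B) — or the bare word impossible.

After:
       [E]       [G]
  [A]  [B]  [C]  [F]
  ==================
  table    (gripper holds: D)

target: towers=[A; B/E; C; F/G] holding=D
     unstack(G, F) → towers=[A; B/E; C/D; F] holding=G
     unstack(D, C) → towers=[A; B/E; C; F/G] holding=D  ← match
         pickup(A) → towers=[B/E; C/D; F/G] holding=A
     unstack(E, B) → towers=[A; B; C/D; F/G] holding=E

unstack(D, C)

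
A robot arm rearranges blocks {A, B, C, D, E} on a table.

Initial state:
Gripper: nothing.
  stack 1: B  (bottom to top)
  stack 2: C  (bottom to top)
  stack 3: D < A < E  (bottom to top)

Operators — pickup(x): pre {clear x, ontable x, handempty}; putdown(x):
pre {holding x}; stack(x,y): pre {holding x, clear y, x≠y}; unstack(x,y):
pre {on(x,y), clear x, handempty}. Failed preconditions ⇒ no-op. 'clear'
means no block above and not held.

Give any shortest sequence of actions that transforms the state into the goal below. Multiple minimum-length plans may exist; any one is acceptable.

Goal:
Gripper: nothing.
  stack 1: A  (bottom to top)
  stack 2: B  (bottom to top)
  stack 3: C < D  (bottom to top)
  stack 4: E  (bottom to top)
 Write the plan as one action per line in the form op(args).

step 1 (unstack(E, A)): towers=[B; C; D/A] holding=E
step 2 (putdown(E)): towers=[B; C; D/A; E] holding=-
step 3 (unstack(A, D)): towers=[B; C; D; E] holding=A
step 4 (putdown(A)): towers=[A; B; C; D; E] holding=-
step 5 (pickup(D)): towers=[A; B; C; E] holding=D
step 6 (stack(D, C)): towers=[A; B; C/D; E] holding=-
goal check: towers=[A; B; C/D; E] holding=- — reached (length 6, optimal by BFS)

unstack(E, A)
putdown(E)
unstack(A, D)
putdown(A)
pickup(D)
stack(D, C)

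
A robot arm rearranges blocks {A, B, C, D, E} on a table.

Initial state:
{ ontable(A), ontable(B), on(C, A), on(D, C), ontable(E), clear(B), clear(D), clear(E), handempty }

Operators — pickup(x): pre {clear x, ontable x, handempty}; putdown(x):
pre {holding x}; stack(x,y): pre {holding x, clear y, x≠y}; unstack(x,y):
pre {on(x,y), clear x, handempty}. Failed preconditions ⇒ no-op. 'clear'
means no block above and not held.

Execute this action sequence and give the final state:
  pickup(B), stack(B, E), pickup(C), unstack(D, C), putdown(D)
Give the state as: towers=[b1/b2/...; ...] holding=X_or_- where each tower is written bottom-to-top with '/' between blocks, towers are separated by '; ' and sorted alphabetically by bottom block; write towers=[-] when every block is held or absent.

step 1 (pickup(B)): towers=[A/C/D; E] holding=B
step 2 (stack(B, E)): towers=[A/C/D; E/B] holding=-
step 3 (pickup(C)) [no-op]: towers=[A/C/D; E/B] holding=-
step 4 (unstack(D, C)): towers=[A/C; E/B] holding=D
step 5 (putdown(D)): towers=[A/C; D; E/B] holding=-

towers=[A/C; D; E/B] holding=-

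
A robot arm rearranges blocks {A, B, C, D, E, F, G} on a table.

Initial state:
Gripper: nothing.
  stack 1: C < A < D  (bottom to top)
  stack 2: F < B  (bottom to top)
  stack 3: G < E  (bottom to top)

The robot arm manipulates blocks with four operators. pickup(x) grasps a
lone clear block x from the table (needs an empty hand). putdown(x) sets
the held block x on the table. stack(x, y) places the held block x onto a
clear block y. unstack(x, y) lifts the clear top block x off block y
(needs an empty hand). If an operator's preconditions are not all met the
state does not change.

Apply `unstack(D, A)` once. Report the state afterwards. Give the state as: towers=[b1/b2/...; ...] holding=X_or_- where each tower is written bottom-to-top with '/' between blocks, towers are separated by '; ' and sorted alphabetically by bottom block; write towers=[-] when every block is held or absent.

before: towers=[C/A/D; F/B; G/E] holding=-
pre[unstack(D, A)]: on(D,A) ok, clear(D) ok, handempty ok
all met → apply unstack(D, A)
after:  towers=[C/A; F/B; G/E] holding=D

towers=[C/A; F/B; G/E] holding=D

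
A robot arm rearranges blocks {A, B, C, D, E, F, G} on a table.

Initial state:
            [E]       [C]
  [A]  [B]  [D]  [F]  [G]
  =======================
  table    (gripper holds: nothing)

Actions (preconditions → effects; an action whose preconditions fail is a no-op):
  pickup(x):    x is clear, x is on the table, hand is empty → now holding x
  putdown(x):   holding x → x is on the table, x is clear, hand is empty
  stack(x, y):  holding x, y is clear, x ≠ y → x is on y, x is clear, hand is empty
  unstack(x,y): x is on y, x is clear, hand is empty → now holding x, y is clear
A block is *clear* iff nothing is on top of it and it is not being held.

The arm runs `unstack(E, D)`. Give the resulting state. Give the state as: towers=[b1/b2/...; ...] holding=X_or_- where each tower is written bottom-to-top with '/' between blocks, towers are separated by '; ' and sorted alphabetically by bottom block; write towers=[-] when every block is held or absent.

before: towers=[A; B; D/E; F; G/C] holding=-
pre[unstack(E, D)]: on(E,D) yes, clear(E) yes, handempty yes
all met → apply unstack(E, D)
after:  towers=[A; B; D; F; G/C] holding=E

towers=[A; B; D; F; G/C] holding=E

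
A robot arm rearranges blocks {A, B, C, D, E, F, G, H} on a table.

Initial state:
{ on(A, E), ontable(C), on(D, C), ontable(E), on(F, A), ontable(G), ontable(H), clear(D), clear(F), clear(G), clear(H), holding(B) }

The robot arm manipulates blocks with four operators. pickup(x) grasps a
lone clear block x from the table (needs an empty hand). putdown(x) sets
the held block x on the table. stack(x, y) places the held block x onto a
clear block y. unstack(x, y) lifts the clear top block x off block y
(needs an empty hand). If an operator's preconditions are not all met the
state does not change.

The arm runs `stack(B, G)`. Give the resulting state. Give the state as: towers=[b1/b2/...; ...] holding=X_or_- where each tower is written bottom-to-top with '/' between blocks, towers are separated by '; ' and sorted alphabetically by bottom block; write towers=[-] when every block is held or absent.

towers=[C/D; E/A/F; G/B; H] holding=-

before: towers=[C/D; E/A/F; G; H] holding=B
pre[stack(B, G)]: holding(B) ✓, clear(G) ✓, B≠G ✓
all met → apply stack(B, G)
after:  towers=[C/D; E/A/F; G/B; H] holding=-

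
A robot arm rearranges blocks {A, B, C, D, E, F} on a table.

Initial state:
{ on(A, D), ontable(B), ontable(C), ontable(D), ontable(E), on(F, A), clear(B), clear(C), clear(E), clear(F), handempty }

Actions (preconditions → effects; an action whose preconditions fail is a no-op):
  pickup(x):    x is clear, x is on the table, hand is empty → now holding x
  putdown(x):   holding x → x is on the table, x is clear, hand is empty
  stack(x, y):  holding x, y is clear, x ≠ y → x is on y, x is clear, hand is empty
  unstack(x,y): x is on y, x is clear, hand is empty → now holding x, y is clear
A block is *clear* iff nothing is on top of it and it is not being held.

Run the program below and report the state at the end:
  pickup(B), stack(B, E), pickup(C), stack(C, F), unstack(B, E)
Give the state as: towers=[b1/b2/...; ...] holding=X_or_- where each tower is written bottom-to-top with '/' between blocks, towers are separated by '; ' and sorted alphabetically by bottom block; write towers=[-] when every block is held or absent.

towers=[D/A/F/C; E] holding=B

step 1 (pickup(B)): towers=[C; D/A/F; E] holding=B
step 2 (stack(B, E)): towers=[C; D/A/F; E/B] holding=-
step 3 (pickup(C)): towers=[D/A/F; E/B] holding=C
step 4 (stack(C, F)): towers=[D/A/F/C; E/B] holding=-
step 5 (unstack(B, E)): towers=[D/A/F/C; E] holding=B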